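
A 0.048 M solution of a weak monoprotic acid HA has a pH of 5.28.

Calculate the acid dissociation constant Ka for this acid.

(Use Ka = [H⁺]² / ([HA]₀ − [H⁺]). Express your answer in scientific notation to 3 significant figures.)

[H⁺] = 10^(−pH) = 10^(−5.28) = 5.248e-06 M. For HA ⇌ H⁺ + A⁻, Ka = [H⁺][A⁻]/[HA] = [H⁺]² / ([HA]₀ − [H⁺]) = (5.248e-06)² / (0.048 − 5.248e-06) = 5.74e-10.

K_a = 5.74e-10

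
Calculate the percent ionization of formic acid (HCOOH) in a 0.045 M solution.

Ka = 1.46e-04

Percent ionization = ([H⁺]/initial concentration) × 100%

Using Ka equilibrium: x² + Ka×x - Ka×C = 0. Solving: [H⁺] = 2.4912e-03. Percent = (2.4912e-03/0.045) × 100

Percent ionization = 5.54%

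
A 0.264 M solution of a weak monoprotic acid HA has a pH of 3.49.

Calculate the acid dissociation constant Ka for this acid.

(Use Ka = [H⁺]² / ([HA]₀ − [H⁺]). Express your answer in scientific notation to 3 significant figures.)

[H⁺] = 10^(−pH) = 10^(−3.49) = 3.236e-04 M. For HA ⇌ H⁺ + A⁻, Ka = [H⁺][A⁻]/[HA] = [H⁺]² / ([HA]₀ − [H⁺]) = (3.236e-04)² / (0.264 − 3.236e-04) = 3.97e-07.

K_a = 3.97e-07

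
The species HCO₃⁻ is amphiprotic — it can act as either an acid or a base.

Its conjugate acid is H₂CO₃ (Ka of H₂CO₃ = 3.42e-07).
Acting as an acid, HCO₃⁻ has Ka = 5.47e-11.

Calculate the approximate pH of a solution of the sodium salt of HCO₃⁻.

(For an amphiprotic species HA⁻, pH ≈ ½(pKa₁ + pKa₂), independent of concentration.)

pKa₁ = -log(3.42e-07) = 6.47; pKa₂ = -log(5.47e-11) = 10.26. For an amphiprotic species, pH ≈ ½(pKa₁ + pKa₂) = ½(6.47 + 10.26) = 8.36.

pH = 8.36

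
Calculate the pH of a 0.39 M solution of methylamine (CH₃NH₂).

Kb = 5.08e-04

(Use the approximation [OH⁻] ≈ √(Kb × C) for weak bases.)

[OH⁻] = √(Kb × C) = √(5.08e-04 × 0.39) = 1.4076e-02. pOH = 1.85, pH = 14 - pOH

pH = 12.15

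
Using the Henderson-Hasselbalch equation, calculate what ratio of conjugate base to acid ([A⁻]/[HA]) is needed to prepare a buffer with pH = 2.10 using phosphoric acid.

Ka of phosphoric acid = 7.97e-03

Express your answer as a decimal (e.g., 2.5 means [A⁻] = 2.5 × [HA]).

pKa = -log(7.97e-03) = 2.0985. pH = pKa + log([A⁻]/[HA]), so log([A⁻]/[HA]) = pH − pKa = 2.10 − 2.0985 = 0.0015. [A⁻]/[HA] = 10^(0.0015) = 1.00

[A⁻]/[HA] = 1.00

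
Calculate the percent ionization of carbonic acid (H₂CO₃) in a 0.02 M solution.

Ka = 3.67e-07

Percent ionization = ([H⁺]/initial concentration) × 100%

Using Ka equilibrium: x² + Ka×x - Ka×C = 0. Solving: [H⁺] = 8.5490e-05. Percent = (8.5490e-05/0.02) × 100

Percent ionization = 0.427%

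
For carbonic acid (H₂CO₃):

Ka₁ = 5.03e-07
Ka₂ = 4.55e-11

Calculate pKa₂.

pKa₂ = -log(Ka₂) = -log(4.55e-11) = 10.34.

pK_{a2} = 10.34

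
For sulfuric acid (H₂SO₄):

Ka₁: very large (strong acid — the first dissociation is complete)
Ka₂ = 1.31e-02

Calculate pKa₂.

pKa₂ = -log(Ka₂) = -log(1.31e-02) = 1.88.

pK_{a2} = 1.88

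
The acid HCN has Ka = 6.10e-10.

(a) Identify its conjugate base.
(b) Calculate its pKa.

(a) The conjugate base is formed by removing one H⁺ from HCN, giving CN⁻. (b) pKa = -log(Ka) = -log(6.10e-10) = 9.21.

Conjugate base: CN⁻; pK_a = 9.21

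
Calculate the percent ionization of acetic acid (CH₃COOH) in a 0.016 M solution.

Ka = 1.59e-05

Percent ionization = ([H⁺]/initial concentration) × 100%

Using Ka equilibrium: x² + Ka×x - Ka×C = 0. Solving: [H⁺] = 4.9649e-04. Percent = (4.9649e-04/0.016) × 100

Percent ionization = 3.1%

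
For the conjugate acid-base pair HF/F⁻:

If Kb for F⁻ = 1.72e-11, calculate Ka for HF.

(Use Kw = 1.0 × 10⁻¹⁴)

For a conjugate pair Ka × Kb = Kw, so Ka = Kw/Kb = 1.0 × 10⁻¹⁴ / 1.72e-11 = 5.81e-04.

K_a = 5.81e-04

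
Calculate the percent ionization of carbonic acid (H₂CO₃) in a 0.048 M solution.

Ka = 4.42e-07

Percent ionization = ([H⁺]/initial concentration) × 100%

Using Ka equilibrium: x² + Ka×x - Ka×C = 0. Solving: [H⁺] = 1.4544e-04. Percent = (1.4544e-04/0.048) × 100

Percent ionization = 0.303%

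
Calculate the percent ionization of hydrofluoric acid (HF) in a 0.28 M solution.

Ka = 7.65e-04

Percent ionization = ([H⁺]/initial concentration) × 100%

Using Ka equilibrium: x² + Ka×x - Ka×C = 0. Solving: [H⁺] = 1.4258e-02. Percent = (1.4258e-02/0.28) × 100

Percent ionization = 5.09%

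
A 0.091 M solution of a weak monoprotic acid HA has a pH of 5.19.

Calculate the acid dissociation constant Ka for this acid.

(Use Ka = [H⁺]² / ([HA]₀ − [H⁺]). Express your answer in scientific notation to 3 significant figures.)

[H⁺] = 10^(−pH) = 10^(−5.19) = 6.457e-06 M. For HA ⇌ H⁺ + A⁻, Ka = [H⁺][A⁻]/[HA] = [H⁺]² / ([HA]₀ − [H⁺]) = (6.457e-06)² / (0.091 − 6.457e-06) = 4.58e-10.

K_a = 4.58e-10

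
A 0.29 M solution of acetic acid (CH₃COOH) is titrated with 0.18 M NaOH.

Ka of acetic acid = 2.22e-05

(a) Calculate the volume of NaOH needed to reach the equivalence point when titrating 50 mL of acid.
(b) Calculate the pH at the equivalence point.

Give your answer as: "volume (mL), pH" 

moles acid = 0.29 × 50/1000 = 0.0145 mol; V_base = moles/0.18 × 1000 = 80.6 mL. At equivalence only the conjugate base is present: [A⁻] = 0.0145/0.131 = 1.1106e-01 M. Kb = Kw/Ka = 4.50e-10; [OH⁻] = √(Kb × [A⁻]) = 7.0731e-06; pOH = 5.15; pH = 14 - pOH = 8.85.

V = 80.6 mL, pH = 8.85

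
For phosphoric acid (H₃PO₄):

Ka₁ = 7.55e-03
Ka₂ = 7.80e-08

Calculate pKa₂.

pKa₂ = -log(Ka₂) = -log(7.80e-08) = 7.11.

pK_{a2} = 7.11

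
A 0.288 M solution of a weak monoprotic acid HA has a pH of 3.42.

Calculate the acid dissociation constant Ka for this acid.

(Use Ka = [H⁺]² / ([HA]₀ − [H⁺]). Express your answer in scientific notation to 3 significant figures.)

[H⁺] = 10^(−pH) = 10^(−3.42) = 3.802e-04 M. For HA ⇌ H⁺ + A⁻, Ka = [H⁺][A⁻]/[HA] = [H⁺]² / ([HA]₀ − [H⁺]) = (3.802e-04)² / (0.288 − 3.802e-04) = 5.03e-07.

K_a = 5.03e-07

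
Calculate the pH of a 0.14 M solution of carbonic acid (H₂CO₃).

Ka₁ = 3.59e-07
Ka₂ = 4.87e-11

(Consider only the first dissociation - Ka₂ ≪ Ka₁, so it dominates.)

First dissociation dominates. From Ka₁ = [H⁺][HA⁻]/[H₂A], x² + Ka₁·x − Ka₁·C = 0 with C = 0.14 M and Ka₁ = 3.59e-07. Solving: [H⁺] = (−Ka₁ + √(Ka₁² + 4·Ka₁·C)) / 2 = 2.2401e-04 M. pH = -log(2.2401e-04) = 3.65.

pH = 3.65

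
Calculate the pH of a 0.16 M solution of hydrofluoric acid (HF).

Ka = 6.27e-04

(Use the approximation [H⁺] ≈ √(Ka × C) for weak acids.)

[H⁺] = √(Ka × C) = √(6.27e-04 × 0.16) = 1.0016e-02. pH = -log(1.0016e-02)

pH = 2.00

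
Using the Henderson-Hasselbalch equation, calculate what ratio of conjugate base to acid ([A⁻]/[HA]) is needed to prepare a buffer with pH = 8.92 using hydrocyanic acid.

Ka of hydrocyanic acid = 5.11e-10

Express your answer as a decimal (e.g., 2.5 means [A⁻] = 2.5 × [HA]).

pKa = -log(5.11e-10) = 9.2916. pH = pKa + log([A⁻]/[HA]), so log([A⁻]/[HA]) = pH − pKa = 8.92 − 9.2916 = -0.3716. [A⁻]/[HA] = 10^(-0.3716) = 0.425

[A⁻]/[HA] = 0.425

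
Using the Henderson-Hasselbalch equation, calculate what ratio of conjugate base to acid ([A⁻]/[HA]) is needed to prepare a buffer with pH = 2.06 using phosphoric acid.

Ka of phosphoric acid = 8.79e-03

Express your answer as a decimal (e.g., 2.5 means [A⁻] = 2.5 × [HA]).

pKa = -log(8.79e-03) = 2.0560. pH = pKa + log([A⁻]/[HA]), so log([A⁻]/[HA]) = pH − pKa = 2.06 − 2.0560 = 0.0040. [A⁻]/[HA] = 10^(0.0040) = 1.01

[A⁻]/[HA] = 1.01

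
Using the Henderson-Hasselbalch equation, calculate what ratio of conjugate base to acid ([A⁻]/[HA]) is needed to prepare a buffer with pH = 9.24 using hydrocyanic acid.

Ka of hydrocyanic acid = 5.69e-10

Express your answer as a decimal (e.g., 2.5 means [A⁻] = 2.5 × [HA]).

pKa = -log(5.69e-10) = 9.2449. pH = pKa + log([A⁻]/[HA]), so log([A⁻]/[HA]) = pH − pKa = 9.24 − 9.2449 = -0.0049. [A⁻]/[HA] = 10^(-0.0049) = 0.989

[A⁻]/[HA] = 0.989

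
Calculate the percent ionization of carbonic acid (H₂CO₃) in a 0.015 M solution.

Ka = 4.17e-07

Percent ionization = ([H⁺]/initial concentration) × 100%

Using Ka equilibrium: x² + Ka×x - Ka×C = 0. Solving: [H⁺] = 7.8880e-05. Percent = (7.8880e-05/0.015) × 100

Percent ionization = 0.526%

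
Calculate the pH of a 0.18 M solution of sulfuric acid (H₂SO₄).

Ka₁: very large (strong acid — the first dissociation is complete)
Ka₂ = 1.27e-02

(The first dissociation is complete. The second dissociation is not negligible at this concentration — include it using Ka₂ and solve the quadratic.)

First dissociation is complete: [H⁺]₀ = [HSO₄⁻]₀ = C = 0.18 M. Second dissociation HSO₄⁻ ⇌ H⁺ + SO₄²⁻: let x = [SO₄²⁻]. Ka₂ = (C + x)·x / (C − x) = 1.27e-02 → x² + (C + Ka₂)·x − Ka₂·C = 0 → x² + 0.19270·x − 2.286e-03 = 0. x = (−0.19270 + √(0.19270² + 4 × 2.286e-03)) / 2 = 1.1211e-02 M. [H⁺] = C + x = 0.18 + 1.1211e-02 = 1.9121e-01 M. pH = -log(1.9121e-01) = 0.72.

pH = 0.72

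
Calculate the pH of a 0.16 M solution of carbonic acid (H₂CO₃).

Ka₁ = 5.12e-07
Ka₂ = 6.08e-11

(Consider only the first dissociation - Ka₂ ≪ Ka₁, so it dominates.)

First dissociation dominates. From Ka₁ = [H⁺][HA⁻]/[H₂A], x² + Ka₁·x − Ka₁·C = 0 with C = 0.16 M and Ka₁ = 5.12e-07. Solving: [H⁺] = (−Ka₁ + √(Ka₁² + 4·Ka₁·C)) / 2 = 2.8596e-04 M. pH = -log(2.8596e-04) = 3.54.

pH = 3.54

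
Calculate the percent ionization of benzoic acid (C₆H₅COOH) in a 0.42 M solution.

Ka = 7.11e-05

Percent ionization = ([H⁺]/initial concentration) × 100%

Using Ka equilibrium: x² + Ka×x - Ka×C = 0. Solving: [H⁺] = 5.4292e-03. Percent = (5.4292e-03/0.42) × 100

Percent ionization = 1.29%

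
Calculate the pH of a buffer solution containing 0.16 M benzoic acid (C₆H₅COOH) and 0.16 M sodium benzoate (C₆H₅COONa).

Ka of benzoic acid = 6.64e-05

pKa = -log(6.64e-05) = 4.18. pH = pKa + log([A⁻]/[HA]) = 4.18 + log(0.16/0.16)

pH = 4.18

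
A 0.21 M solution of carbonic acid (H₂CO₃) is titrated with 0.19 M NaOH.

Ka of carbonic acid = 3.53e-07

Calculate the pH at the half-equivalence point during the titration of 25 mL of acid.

At half-equivalence [HA] = [A⁻], so Henderson-Hasselbalch gives pH = pKa = -log(3.53e-07) = 6.45.

pH = pKa = 6.45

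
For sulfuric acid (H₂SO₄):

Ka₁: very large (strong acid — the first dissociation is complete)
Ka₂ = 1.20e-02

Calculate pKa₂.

pKa₂ = -log(Ka₂) = -log(1.20e-02) = 1.92.

pK_{a2} = 1.92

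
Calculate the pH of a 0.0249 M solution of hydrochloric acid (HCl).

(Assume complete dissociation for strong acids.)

[H⁺] = 0.0249 M for strong acid. pH = -log[H⁺] = -log(0.0249)

pH = 1.60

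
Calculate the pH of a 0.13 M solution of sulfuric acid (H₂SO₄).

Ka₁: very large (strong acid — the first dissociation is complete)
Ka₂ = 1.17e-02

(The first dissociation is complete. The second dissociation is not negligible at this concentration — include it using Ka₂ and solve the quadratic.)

First dissociation is complete: [H⁺]₀ = [HSO₄⁻]₀ = C = 0.13 M. Second dissociation HSO₄⁻ ⇌ H⁺ + SO₄²⁻: let x = [SO₄²⁻]. Ka₂ = (C + x)·x / (C − x) = 1.17e-02 → x² + (C + Ka₂)·x − Ka₂·C = 0 → x² + 0.14170·x − 1.521e-03 = 0. x = (−0.14170 + √(0.14170² + 4 × 1.521e-03)) / 2 = 1.0025e-02 M. [H⁺] = C + x = 0.13 + 1.0025e-02 = 1.4002e-01 M. pH = -log(1.4002e-01) = 0.85.

pH = 0.85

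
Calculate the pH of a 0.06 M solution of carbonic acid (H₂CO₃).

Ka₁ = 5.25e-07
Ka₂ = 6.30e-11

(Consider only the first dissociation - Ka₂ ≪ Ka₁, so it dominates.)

First dissociation dominates. From Ka₁ = [H⁺][HA⁻]/[H₂A], x² + Ka₁·x − Ka₁·C = 0 with C = 0.06 M and Ka₁ = 5.25e-07. Solving: [H⁺] = (−Ka₁ + √(Ka₁² + 4·Ka₁·C)) / 2 = 1.7722e-04 M. pH = -log(1.7722e-04) = 3.75.

pH = 3.75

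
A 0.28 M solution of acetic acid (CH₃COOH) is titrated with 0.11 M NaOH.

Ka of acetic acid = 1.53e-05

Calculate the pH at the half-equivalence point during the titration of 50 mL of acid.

At half-equivalence [HA] = [A⁻], so Henderson-Hasselbalch gives pH = pKa = -log(1.53e-05) = 4.82.

pH = pKa = 4.82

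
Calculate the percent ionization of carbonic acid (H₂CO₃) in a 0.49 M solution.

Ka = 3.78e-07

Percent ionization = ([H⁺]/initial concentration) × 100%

Using Ka equilibrium: x² + Ka×x - Ka×C = 0. Solving: [H⁺] = 4.3018e-04. Percent = (4.3018e-04/0.49) × 100

Percent ionization = 0.0878%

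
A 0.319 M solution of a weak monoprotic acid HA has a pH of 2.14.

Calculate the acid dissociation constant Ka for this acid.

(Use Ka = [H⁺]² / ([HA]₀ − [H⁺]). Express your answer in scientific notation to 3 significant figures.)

[H⁺] = 10^(−pH) = 10^(−2.14) = 7.244e-03 M. For HA ⇌ H⁺ + A⁻, Ka = [H⁺][A⁻]/[HA] = [H⁺]² / ([HA]₀ − [H⁺]) = (7.244e-03)² / (0.319 − 7.244e-03) = 1.68e-04.

K_a = 1.68e-04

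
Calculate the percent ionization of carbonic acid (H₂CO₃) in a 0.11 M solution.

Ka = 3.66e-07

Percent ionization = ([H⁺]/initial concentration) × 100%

Using Ka equilibrium: x² + Ka×x - Ka×C = 0. Solving: [H⁺] = 2.0047e-04. Percent = (2.0047e-04/0.11) × 100

Percent ionization = 0.182%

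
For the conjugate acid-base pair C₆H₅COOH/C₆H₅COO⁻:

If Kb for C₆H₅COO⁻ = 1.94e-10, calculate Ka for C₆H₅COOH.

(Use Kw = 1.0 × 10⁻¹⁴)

For a conjugate pair Ka × Kb = Kw, so Ka = Kw/Kb = 1.0 × 10⁻¹⁴ / 1.94e-10 = 5.15e-05.

K_a = 5.15e-05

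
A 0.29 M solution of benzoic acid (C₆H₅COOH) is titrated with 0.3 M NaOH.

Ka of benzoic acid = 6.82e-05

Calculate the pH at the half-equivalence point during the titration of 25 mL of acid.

At half-equivalence [HA] = [A⁻], so Henderson-Hasselbalch gives pH = pKa = -log(6.82e-05) = 4.17.

pH = pKa = 4.17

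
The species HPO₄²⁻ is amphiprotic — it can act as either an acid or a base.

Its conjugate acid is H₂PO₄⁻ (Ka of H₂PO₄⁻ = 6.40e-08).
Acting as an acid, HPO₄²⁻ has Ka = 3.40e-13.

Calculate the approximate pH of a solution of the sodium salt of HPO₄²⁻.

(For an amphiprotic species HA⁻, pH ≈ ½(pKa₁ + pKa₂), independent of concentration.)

pKa₁ = -log(6.40e-08) = 7.19; pKa₂ = -log(3.40e-13) = 12.47. For an amphiprotic species, pH ≈ ½(pKa₁ + pKa₂) = ½(7.19 + 12.47) = 9.83.

pH = 9.83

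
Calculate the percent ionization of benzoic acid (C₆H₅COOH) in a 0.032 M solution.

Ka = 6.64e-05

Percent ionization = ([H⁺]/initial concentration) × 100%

Using Ka equilibrium: x² + Ka×x - Ka×C = 0. Solving: [H⁺] = 1.4248e-03. Percent = (1.4248e-03/0.032) × 100

Percent ionization = 4.45%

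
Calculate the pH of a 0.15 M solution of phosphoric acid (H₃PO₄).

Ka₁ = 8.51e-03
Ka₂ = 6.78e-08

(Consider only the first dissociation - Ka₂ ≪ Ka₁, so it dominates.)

First dissociation dominates. From Ka₁ = [H⁺][HA⁻]/[H₂A], x² + Ka₁·x − Ka₁·C = 0 with C = 0.15 M and Ka₁ = 8.51e-03. Solving: [H⁺] = (−Ka₁ + √(Ka₁² + 4·Ka₁·C)) / 2 = 3.1726e-02 M. pH = -log(3.1726e-02) = 1.50.

pH = 1.50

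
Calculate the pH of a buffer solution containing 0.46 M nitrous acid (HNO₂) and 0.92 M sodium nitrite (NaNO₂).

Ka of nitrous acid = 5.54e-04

pKa = -log(5.54e-04) = 3.26. pH = pKa + log([A⁻]/[HA]) = 3.26 + log(0.92/0.46)

pH = 3.56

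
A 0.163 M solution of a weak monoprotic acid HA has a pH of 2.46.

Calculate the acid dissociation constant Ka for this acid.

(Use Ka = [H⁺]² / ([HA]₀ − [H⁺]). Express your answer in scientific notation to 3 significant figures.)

[H⁺] = 10^(−pH) = 10^(−2.46) = 3.467e-03 M. For HA ⇌ H⁺ + A⁻, Ka = [H⁺][A⁻]/[HA] = [H⁺]² / ([HA]₀ − [H⁺]) = (3.467e-03)² / (0.163 − 3.467e-03) = 7.54e-05.

K_a = 7.54e-05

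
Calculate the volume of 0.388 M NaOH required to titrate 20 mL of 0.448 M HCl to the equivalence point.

At equivalence: moles acid = moles base. moles HCl = 0.448 × 20/1000 = 0.00896 mol. V_base = moles / 0.388 × 1000 = 23.1 mL.

V_{base} = 23.1 mL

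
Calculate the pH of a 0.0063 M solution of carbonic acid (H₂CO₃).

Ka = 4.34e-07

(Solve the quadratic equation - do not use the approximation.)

x² + Ka×x - Ka×C = 0. Using quadratic formula: [H⁺] = 5.2073e-05

pH = 4.28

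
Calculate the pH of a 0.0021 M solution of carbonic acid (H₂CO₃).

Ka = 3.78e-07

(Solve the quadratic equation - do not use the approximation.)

x² + Ka×x - Ka×C = 0. Using quadratic formula: [H⁺] = 2.7986e-05

pH = 4.55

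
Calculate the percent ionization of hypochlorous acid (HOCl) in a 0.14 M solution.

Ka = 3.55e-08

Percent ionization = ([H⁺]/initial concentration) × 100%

Using Ka equilibrium: x² + Ka×x - Ka×C = 0. Solving: [H⁺] = 7.0480e-05. Percent = (7.0480e-05/0.14) × 100

Percent ionization = 0.0503%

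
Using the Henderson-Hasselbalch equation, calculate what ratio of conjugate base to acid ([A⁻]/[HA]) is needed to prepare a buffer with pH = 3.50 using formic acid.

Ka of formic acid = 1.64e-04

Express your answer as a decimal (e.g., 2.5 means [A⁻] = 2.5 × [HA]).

pKa = -log(1.64e-04) = 3.7852. pH = pKa + log([A⁻]/[HA]), so log([A⁻]/[HA]) = pH − pKa = 3.50 − 3.7852 = -0.2852. [A⁻]/[HA] = 10^(-0.2852) = 0.519

[A⁻]/[HA] = 0.519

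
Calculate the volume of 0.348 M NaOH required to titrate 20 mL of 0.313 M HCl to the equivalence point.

At equivalence: moles acid = moles base. moles HCl = 0.313 × 20/1000 = 0.00626 mol. V_base = moles / 0.348 × 1000 = 18.0 mL.

V_{base} = 18.0 mL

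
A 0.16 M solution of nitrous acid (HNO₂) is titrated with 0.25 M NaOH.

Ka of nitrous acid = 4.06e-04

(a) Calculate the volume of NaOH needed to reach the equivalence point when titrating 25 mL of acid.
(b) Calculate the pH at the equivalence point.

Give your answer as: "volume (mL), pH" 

moles acid = 0.16 × 25/1000 = 0.004 mol; V_base = moles/0.25 × 1000 = 16.0 mL. At equivalence only the conjugate base is present: [A⁻] = 0.004/0.041 = 9.7561e-02 M. Kb = Kw/Ka = 2.46e-11; [OH⁻] = √(Kb × [A⁻]) = 1.5502e-06; pOH = 5.81; pH = 14 - pOH = 8.19.

V = 16.0 mL, pH = 8.19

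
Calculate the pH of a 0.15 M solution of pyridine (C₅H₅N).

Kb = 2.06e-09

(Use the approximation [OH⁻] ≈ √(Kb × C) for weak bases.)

[OH⁻] = √(Kb × C) = √(2.06e-09 × 0.15) = 1.7578e-05. pOH = 4.76, pH = 14 - pOH

pH = 9.24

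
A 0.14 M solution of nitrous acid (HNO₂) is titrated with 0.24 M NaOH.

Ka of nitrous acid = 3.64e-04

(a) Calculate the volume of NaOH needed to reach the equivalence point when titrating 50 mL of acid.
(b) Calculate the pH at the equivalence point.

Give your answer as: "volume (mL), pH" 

moles acid = 0.14 × 50/1000 = 0.007 mol; V_base = moles/0.24 × 1000 = 29.2 mL. At equivalence only the conjugate base is present: [A⁻] = 0.007/0.079 = 8.8421e-02 M. Kb = Kw/Ka = 2.75e-11; [OH⁻] = √(Kb × [A⁻]) = 1.5586e-06; pOH = 5.81; pH = 14 - pOH = 8.19.

V = 29.2 mL, pH = 8.19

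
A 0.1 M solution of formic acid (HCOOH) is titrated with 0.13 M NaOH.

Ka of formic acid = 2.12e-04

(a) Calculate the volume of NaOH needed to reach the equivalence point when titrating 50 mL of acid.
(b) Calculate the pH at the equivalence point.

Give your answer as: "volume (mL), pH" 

moles acid = 0.1 × 50/1000 = 0.005 mol; V_base = moles/0.13 × 1000 = 38.5 mL. At equivalence only the conjugate base is present: [A⁻] = 0.005/0.088 = 5.6522e-02 M. Kb = Kw/Ka = 4.72e-11; [OH⁻] = √(Kb × [A⁻]) = 1.6328e-06; pOH = 5.79; pH = 14 - pOH = 8.21.

V = 38.5 mL, pH = 8.21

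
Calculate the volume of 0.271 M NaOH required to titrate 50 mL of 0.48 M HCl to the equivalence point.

At equivalence: moles acid = moles base. moles HCl = 0.48 × 50/1000 = 0.024 mol. V_base = moles / 0.271 × 1000 = 88.6 mL.

V_{base} = 88.6 mL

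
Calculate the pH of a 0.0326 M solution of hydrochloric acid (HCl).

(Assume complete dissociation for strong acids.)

[H⁺] = 0.0326 M for strong acid. pH = -log[H⁺] = -log(0.0326)

pH = 1.49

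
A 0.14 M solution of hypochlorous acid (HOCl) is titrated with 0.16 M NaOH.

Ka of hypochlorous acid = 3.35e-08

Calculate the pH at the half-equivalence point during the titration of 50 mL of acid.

At half-equivalence [HA] = [A⁻], so Henderson-Hasselbalch gives pH = pKa = -log(3.35e-08) = 7.47.

pH = pKa = 7.47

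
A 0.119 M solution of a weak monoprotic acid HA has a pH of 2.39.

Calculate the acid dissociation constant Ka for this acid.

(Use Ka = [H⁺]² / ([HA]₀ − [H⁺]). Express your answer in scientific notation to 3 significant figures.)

[H⁺] = 10^(−pH) = 10^(−2.39) = 4.074e-03 M. For HA ⇌ H⁺ + A⁻, Ka = [H⁺][A⁻]/[HA] = [H⁺]² / ([HA]₀ − [H⁺]) = (4.074e-03)² / (0.119 − 4.074e-03) = 1.44e-04.

K_a = 1.44e-04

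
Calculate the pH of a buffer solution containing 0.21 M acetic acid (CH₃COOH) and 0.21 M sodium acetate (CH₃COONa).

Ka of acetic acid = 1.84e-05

pKa = -log(1.84e-05) = 4.74. pH = pKa + log([A⁻]/[HA]) = 4.74 + log(0.21/0.21)

pH = 4.74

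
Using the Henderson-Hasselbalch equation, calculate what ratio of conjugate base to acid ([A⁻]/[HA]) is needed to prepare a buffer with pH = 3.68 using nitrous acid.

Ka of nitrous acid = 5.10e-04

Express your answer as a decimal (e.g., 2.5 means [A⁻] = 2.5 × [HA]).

pKa = -log(5.10e-04) = 3.2924. pH = pKa + log([A⁻]/[HA]), so log([A⁻]/[HA]) = pH − pKa = 3.68 − 3.2924 = 0.3876. [A⁻]/[HA] = 10^(0.3876) = 2.44

[A⁻]/[HA] = 2.44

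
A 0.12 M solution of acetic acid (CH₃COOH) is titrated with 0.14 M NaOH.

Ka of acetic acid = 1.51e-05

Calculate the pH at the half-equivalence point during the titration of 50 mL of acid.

At half-equivalence [HA] = [A⁻], so Henderson-Hasselbalch gives pH = pKa = -log(1.51e-05) = 4.82.

pH = pKa = 4.82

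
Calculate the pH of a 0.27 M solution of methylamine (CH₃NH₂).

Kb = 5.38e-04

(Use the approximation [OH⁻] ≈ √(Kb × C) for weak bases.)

[OH⁻] = √(Kb × C) = √(5.38e-04 × 0.27) = 1.2052e-02. pOH = 1.92, pH = 14 - pOH

pH = 12.08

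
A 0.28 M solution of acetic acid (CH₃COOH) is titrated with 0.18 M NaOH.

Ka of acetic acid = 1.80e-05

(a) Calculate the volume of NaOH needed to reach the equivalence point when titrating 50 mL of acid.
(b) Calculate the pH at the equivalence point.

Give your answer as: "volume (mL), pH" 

moles acid = 0.28 × 50/1000 = 0.014 mol; V_base = moles/0.18 × 1000 = 77.8 mL. At equivalence only the conjugate base is present: [A⁻] = 0.014/0.128 = 1.0957e-01 M. Kb = Kw/Ka = 5.56e-10; [OH⁻] = √(Kb × [A⁻]) = 7.8019e-06; pOH = 5.11; pH = 14 - pOH = 8.89.

V = 77.8 mL, pH = 8.89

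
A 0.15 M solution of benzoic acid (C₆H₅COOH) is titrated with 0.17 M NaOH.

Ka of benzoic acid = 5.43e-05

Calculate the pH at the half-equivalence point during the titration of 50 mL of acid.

At half-equivalence [HA] = [A⁻], so Henderson-Hasselbalch gives pH = pKa = -log(5.43e-05) = 4.27.

pH = pKa = 4.27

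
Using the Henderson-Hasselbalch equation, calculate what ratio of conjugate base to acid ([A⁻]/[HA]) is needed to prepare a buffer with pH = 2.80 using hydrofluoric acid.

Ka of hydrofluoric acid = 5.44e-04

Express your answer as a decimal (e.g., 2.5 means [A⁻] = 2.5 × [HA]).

pKa = -log(5.44e-04) = 3.2644. pH = pKa + log([A⁻]/[HA]), so log([A⁻]/[HA]) = pH − pKa = 2.80 − 3.2644 = -0.4644. [A⁻]/[HA] = 10^(-0.4644) = 0.343

[A⁻]/[HA] = 0.343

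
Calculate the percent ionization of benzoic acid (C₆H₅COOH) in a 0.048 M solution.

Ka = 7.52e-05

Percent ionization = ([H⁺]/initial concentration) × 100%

Using Ka equilibrium: x² + Ka×x - Ka×C = 0. Solving: [H⁺] = 1.8627e-03. Percent = (1.8627e-03/0.048) × 100

Percent ionization = 3.88%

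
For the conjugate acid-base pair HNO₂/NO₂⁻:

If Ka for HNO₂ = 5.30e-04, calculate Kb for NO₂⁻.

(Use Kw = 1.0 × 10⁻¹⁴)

For a conjugate pair Ka × Kb = Kw, so Kb = Kw/Ka = 1.0 × 10⁻¹⁴ / 5.30e-04 = 1.89e-11.

K_b = 1.89e-11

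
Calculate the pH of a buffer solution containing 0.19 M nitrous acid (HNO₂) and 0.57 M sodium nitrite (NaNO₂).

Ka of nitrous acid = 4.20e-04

pKa = -log(4.20e-04) = 3.38. pH = pKa + log([A⁻]/[HA]) = 3.38 + log(0.57/0.19)

pH = 3.85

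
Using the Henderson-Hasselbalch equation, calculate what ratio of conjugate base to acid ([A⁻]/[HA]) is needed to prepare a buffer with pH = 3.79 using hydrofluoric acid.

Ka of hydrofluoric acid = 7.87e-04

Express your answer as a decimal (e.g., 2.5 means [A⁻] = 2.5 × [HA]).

pKa = -log(7.87e-04) = 3.1040. pH = pKa + log([A⁻]/[HA]), so log([A⁻]/[HA]) = pH − pKa = 3.79 − 3.1040 = 0.6860. [A⁻]/[HA] = 10^(0.6860) = 4.85

[A⁻]/[HA] = 4.85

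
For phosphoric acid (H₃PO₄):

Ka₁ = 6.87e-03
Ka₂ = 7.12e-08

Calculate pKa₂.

pKa₂ = -log(Ka₂) = -log(7.12e-08) = 7.15.

pK_{a2} = 7.15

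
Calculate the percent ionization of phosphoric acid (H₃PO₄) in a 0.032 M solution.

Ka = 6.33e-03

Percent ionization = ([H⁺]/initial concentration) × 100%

Using Ka equilibrium: x² + Ka×x - Ka×C = 0. Solving: [H⁺] = 1.1415e-02. Percent = (1.1415e-02/0.032) × 100

Percent ionization = 35.7%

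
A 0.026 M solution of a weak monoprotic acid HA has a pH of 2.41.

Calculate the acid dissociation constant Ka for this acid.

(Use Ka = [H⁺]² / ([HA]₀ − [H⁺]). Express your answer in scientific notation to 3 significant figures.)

[H⁺] = 10^(−pH) = 10^(−2.41) = 3.890e-03 M. For HA ⇌ H⁺ + A⁻, Ka = [H⁺][A⁻]/[HA] = [H⁺]² / ([HA]₀ − [H⁺]) = (3.890e-03)² / (0.026 − 3.890e-03) = 6.85e-04.

K_a = 6.85e-04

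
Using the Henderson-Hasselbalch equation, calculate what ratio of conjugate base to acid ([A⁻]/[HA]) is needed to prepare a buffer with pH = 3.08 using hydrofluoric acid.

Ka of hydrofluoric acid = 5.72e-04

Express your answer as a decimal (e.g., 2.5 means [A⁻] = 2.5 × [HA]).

pKa = -log(5.72e-04) = 3.2426. pH = pKa + log([A⁻]/[HA]), so log([A⁻]/[HA]) = pH − pKa = 3.08 − 3.2426 = -0.1626. [A⁻]/[HA] = 10^(-0.1626) = 0.688

[A⁻]/[HA] = 0.688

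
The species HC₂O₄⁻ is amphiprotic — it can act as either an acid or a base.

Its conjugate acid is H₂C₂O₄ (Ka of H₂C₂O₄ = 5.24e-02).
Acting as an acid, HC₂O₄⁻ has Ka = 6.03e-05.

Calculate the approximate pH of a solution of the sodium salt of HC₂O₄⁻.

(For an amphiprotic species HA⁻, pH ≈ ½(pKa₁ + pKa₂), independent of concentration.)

pKa₁ = -log(5.24e-02) = 1.28; pKa₂ = -log(6.03e-05) = 4.22. For an amphiprotic species, pH ≈ ½(pKa₁ + pKa₂) = ½(1.28 + 4.22) = 2.75.

pH = 2.75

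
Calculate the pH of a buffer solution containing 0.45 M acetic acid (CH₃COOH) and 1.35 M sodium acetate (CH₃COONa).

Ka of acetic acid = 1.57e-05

pKa = -log(1.57e-05) = 4.80. pH = pKa + log([A⁻]/[HA]) = 4.80 + log(1.35/0.45)

pH = 5.28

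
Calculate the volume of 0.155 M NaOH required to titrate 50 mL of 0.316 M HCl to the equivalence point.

At equivalence: moles acid = moles base. moles HCl = 0.316 × 50/1000 = 0.0158 mol. V_base = moles / 0.155 × 1000 = 101.9 mL.

V_{base} = 101.9 mL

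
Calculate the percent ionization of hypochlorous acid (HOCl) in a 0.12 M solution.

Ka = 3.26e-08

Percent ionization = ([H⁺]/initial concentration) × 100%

Using Ka equilibrium: x² + Ka×x - Ka×C = 0. Solving: [H⁺] = 6.2530e-05. Percent = (6.2530e-05/0.12) × 100

Percent ionization = 0.0521%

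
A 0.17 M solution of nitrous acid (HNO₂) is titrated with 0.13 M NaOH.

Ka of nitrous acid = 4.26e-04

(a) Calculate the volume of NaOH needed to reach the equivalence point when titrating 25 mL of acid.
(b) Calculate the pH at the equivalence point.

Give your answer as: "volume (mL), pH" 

moles acid = 0.17 × 25/1000 = 0.00425 mol; V_base = moles/0.13 × 1000 = 32.7 mL. At equivalence only the conjugate base is present: [A⁻] = 0.00425/0.058 = 7.3667e-02 M. Kb = Kw/Ka = 2.35e-11; [OH⁻] = √(Kb × [A⁻]) = 1.3150e-06; pOH = 5.88; pH = 14 - pOH = 8.12.

V = 32.7 mL, pH = 8.12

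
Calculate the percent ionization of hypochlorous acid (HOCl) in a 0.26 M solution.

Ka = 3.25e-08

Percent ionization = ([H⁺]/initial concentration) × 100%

Using Ka equilibrium: x² + Ka×x - Ka×C = 0. Solving: [H⁺] = 9.1908e-05. Percent = (9.1908e-05/0.26) × 100

Percent ionization = 0.0353%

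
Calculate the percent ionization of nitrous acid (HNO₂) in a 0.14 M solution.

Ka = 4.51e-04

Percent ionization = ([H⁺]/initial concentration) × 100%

Using Ka equilibrium: x² + Ka×x - Ka×C = 0. Solving: [H⁺] = 7.7238e-03. Percent = (7.7238e-03/0.14) × 100

Percent ionization = 5.52%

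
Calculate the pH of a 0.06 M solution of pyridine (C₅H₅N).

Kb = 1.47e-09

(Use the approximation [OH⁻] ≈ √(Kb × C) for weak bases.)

[OH⁻] = √(Kb × C) = √(1.47e-09 × 0.06) = 9.3915e-06. pOH = 5.03, pH = 14 - pOH

pH = 8.97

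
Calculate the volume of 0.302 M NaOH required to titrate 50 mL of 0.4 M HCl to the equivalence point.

At equivalence: moles acid = moles base. moles HCl = 0.4 × 50/1000 = 0.02 mol. V_base = moles / 0.302 × 1000 = 66.2 mL.

V_{base} = 66.2 mL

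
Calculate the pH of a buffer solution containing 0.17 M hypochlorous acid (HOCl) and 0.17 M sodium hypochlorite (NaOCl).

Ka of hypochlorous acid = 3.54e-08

pKa = -log(3.54e-08) = 7.45. pH = pKa + log([A⁻]/[HA]) = 7.45 + log(0.17/0.17)

pH = 7.45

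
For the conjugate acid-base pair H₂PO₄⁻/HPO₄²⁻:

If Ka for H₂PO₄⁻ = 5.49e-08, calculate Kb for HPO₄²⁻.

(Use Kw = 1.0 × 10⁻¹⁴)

For a conjugate pair Ka × Kb = Kw, so Kb = Kw/Ka = 1.0 × 10⁻¹⁴ / 5.49e-08 = 1.82e-07.

K_b = 1.82e-07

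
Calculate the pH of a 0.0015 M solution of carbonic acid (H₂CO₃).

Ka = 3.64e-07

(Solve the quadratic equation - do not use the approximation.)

x² + Ka×x - Ka×C = 0. Using quadratic formula: [H⁺] = 2.3185e-05

pH = 4.63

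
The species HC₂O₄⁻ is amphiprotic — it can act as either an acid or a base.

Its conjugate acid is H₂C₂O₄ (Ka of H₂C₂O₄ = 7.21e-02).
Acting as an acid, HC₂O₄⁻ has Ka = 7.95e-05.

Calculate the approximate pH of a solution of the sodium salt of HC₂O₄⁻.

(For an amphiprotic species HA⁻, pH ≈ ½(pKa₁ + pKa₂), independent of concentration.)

pKa₁ = -log(7.21e-02) = 1.14; pKa₂ = -log(7.95e-05) = 4.10. For an amphiprotic species, pH ≈ ½(pKa₁ + pKa₂) = ½(1.14 + 4.10) = 2.62.

pH = 2.62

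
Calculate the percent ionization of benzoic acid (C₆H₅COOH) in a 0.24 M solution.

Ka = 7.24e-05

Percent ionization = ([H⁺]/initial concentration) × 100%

Using Ka equilibrium: x² + Ka×x - Ka×C = 0. Solving: [H⁺] = 4.1324e-03. Percent = (4.1324e-03/0.24) × 100

Percent ionization = 1.72%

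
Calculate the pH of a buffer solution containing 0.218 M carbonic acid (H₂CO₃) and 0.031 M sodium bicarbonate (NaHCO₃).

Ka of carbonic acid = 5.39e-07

pKa = -log(5.39e-07) = 6.27. pH = pKa + log([A⁻]/[HA]) = 6.27 + log(0.031/0.218)

pH = 5.42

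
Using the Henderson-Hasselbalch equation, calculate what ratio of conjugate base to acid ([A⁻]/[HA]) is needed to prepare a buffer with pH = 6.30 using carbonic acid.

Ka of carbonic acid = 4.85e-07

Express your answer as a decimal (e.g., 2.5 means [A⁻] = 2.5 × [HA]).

pKa = -log(4.85e-07) = 6.3143. pH = pKa + log([A⁻]/[HA]), so log([A⁻]/[HA]) = pH − pKa = 6.30 − 6.3143 = -0.0143. [A⁻]/[HA] = 10^(-0.0143) = 0.968

[A⁻]/[HA] = 0.968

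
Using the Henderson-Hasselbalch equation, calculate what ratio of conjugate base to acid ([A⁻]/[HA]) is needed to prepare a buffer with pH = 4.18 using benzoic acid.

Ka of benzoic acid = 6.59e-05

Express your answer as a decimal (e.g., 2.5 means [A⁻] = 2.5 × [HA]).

pKa = -log(6.59e-05) = 4.1811. pH = pKa + log([A⁻]/[HA]), so log([A⁻]/[HA]) = pH − pKa = 4.18 − 4.1811 = -0.0011. [A⁻]/[HA] = 10^(-0.0011) = 0.997

[A⁻]/[HA] = 0.997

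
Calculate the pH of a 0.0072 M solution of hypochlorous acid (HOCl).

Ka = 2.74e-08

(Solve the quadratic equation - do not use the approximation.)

x² + Ka×x - Ka×C = 0. Using quadratic formula: [H⁺] = 1.4032e-05

pH = 4.85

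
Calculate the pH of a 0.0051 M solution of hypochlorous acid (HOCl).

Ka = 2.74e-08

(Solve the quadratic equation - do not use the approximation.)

x² + Ka×x - Ka×C = 0. Using quadratic formula: [H⁺] = 1.1807e-05

pH = 4.93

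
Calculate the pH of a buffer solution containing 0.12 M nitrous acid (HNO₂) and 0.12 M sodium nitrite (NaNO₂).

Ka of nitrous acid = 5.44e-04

pKa = -log(5.44e-04) = 3.26. pH = pKa + log([A⁻]/[HA]) = 3.26 + log(0.12/0.12)

pH = 3.26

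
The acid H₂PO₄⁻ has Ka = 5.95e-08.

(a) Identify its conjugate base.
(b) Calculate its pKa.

(a) The conjugate base is formed by removing one H⁺ from H₂PO₄⁻, giving HPO₄²⁻. (b) pKa = -log(Ka) = -log(5.95e-08) = 7.23.

Conjugate base: HPO₄²⁻; pK_a = 7.23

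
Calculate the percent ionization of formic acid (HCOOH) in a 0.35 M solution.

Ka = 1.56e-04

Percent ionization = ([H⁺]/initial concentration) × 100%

Using Ka equilibrium: x² + Ka×x - Ka×C = 0. Solving: [H⁺] = 7.3116e-03. Percent = (7.3116e-03/0.35) × 100

Percent ionization = 2.09%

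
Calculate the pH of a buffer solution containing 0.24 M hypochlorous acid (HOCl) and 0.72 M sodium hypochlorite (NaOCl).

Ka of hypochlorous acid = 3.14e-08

pKa = -log(3.14e-08) = 7.50. pH = pKa + log([A⁻]/[HA]) = 7.50 + log(0.72/0.24)

pH = 7.98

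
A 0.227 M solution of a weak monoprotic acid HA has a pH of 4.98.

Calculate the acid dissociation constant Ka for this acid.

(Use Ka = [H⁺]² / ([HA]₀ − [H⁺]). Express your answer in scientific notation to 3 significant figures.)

[H⁺] = 10^(−pH) = 10^(−4.98) = 1.047e-05 M. For HA ⇌ H⁺ + A⁻, Ka = [H⁺][A⁻]/[HA] = [H⁺]² / ([HA]₀ − [H⁺]) = (1.047e-05)² / (0.227 − 1.047e-05) = 4.83e-10.

K_a = 4.83e-10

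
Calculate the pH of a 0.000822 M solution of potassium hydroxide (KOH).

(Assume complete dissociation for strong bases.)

[OH⁻] = 0.000822 M for strong base. pOH = -log[OH⁻] = 3.09, pH = 14 - pOH

pH = 10.91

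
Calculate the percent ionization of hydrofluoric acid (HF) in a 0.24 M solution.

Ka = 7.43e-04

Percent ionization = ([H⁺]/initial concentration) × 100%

Using Ka equilibrium: x² + Ka×x - Ka×C = 0. Solving: [H⁺] = 1.2987e-02. Percent = (1.2987e-02/0.24) × 100

Percent ionization = 5.41%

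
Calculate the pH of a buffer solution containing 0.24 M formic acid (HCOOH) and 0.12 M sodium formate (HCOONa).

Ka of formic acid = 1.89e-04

pKa = -log(1.89e-04) = 3.72. pH = pKa + log([A⁻]/[HA]) = 3.72 + log(0.12/0.24)

pH = 3.42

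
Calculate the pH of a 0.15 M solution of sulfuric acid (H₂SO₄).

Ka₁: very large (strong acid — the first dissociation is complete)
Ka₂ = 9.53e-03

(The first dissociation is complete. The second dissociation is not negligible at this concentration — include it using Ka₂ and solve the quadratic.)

First dissociation is complete: [H⁺]₀ = [HSO₄⁻]₀ = C = 0.15 M. Second dissociation HSO₄⁻ ⇌ H⁺ + SO₄²⁻: let x = [SO₄²⁻]. Ka₂ = (C + x)·x / (C − x) = 9.53e-03 → x² + (C + Ka₂)·x − Ka₂·C = 0 → x² + 0.15953·x − 1.429e-03 = 0. x = (−0.15953 + √(0.15953² + 4 × 1.429e-03)) / 2 = 8.5071e-03 M. [H⁺] = C + x = 0.15 + 8.5071e-03 = 1.5851e-01 M. pH = -log(1.5851e-01) = 0.80.

pH = 0.80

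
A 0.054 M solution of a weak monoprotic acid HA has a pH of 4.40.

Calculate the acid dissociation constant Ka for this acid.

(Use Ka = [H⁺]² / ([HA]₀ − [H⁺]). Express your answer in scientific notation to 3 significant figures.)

[H⁺] = 10^(−pH) = 10^(−4.40) = 3.981e-05 M. For HA ⇌ H⁺ + A⁻, Ka = [H⁺][A⁻]/[HA] = [H⁺]² / ([HA]₀ − [H⁺]) = (3.981e-05)² / (0.054 − 3.981e-05) = 2.94e-08.

K_a = 2.94e-08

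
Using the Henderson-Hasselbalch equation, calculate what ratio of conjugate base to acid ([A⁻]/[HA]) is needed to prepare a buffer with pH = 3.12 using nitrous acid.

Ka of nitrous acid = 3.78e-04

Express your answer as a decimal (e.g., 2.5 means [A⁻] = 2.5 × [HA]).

pKa = -log(3.78e-04) = 3.4225. pH = pKa + log([A⁻]/[HA]), so log([A⁻]/[HA]) = pH − pKa = 3.12 − 3.4225 = -0.3025. [A⁻]/[HA] = 10^(-0.3025) = 0.498

[A⁻]/[HA] = 0.498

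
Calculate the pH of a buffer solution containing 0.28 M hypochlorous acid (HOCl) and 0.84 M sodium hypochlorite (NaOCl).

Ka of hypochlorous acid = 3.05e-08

pKa = -log(3.05e-08) = 7.52. pH = pKa + log([A⁻]/[HA]) = 7.52 + log(0.84/0.28)

pH = 7.99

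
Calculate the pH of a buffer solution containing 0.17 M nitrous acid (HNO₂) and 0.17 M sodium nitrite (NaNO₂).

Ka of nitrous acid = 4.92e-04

pKa = -log(4.92e-04) = 3.31. pH = pKa + log([A⁻]/[HA]) = 3.31 + log(0.17/0.17)

pH = 3.31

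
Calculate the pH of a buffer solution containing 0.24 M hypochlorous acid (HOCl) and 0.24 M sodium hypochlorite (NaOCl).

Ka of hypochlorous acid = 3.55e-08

pKa = -log(3.55e-08) = 7.45. pH = pKa + log([A⁻]/[HA]) = 7.45 + log(0.24/0.24)

pH = 7.45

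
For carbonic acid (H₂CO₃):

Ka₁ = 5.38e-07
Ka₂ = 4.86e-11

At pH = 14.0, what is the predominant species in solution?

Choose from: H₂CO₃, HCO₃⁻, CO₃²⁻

pKa₁ = 6.27, pKa₂ = 10.31. For a polyprotic acid the predominant species crosses at each pKa: below pKa_n the protonated form dominates, above it the deprotonated form does. At pH = 14.0, the predominant species is CO₃²⁻.

CO₃²⁻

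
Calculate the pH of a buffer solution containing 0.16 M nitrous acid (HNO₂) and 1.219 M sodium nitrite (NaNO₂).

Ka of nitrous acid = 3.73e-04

pKa = -log(3.73e-04) = 3.43. pH = pKa + log([A⁻]/[HA]) = 3.43 + log(1.219/0.16)

pH = 4.31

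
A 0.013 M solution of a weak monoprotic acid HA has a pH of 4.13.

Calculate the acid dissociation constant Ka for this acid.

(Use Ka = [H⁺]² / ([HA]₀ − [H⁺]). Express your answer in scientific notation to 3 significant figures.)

[H⁺] = 10^(−pH) = 10^(−4.13) = 7.413e-05 M. For HA ⇌ H⁺ + A⁻, Ka = [H⁺][A⁻]/[HA] = [H⁺]² / ([HA]₀ − [H⁺]) = (7.413e-05)² / (0.013 − 7.413e-05) = 4.25e-07.

K_a = 4.25e-07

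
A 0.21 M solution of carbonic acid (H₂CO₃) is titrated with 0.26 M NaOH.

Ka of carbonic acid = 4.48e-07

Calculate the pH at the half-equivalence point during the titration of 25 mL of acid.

At half-equivalence [HA] = [A⁻], so Henderson-Hasselbalch gives pH = pKa = -log(4.48e-07) = 6.35.

pH = pKa = 6.35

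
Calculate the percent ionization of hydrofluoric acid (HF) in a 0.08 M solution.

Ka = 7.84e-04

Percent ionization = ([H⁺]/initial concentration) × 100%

Using Ka equilibrium: x² + Ka×x - Ka×C = 0. Solving: [H⁺] = 7.5373e-03. Percent = (7.5373e-03/0.08) × 100

Percent ionization = 9.42%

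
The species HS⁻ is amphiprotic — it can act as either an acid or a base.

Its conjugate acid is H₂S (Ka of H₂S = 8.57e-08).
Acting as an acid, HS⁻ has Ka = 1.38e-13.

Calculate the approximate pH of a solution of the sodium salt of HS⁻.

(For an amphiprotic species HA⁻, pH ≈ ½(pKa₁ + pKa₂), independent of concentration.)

pKa₁ = -log(8.57e-08) = 7.07; pKa₂ = -log(1.38e-13) = 12.86. For an amphiprotic species, pH ≈ ½(pKa₁ + pKa₂) = ½(7.07 + 12.86) = 9.96.

pH = 9.96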